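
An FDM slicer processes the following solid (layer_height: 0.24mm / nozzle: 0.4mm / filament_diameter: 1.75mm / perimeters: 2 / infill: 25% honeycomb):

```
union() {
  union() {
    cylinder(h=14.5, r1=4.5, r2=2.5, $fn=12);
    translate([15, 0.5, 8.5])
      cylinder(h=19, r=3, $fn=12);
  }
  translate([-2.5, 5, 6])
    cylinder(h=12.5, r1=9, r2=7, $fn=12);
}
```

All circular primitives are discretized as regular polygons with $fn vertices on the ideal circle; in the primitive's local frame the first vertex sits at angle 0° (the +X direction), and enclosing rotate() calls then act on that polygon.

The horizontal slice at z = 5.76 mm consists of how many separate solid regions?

At z = 5.76 mm: the cone contributes a regular 12-gon of circumradius 3.706 (interpolated between r1=4.5 and r2=2.5 at t=0.397); the cylinder at (15, 0.5) is absent (z outside [8.5, 27.5]); Combining (union): only the cone is present, so the union is just that shape — 1 connected region; the cone at (-2.5, 5) does not reach this height (z outside [6, 18.5]); Taking the union: only the result so far is present, so the union is just that shape — 1 connected region. The result has 1 disconnected region.

1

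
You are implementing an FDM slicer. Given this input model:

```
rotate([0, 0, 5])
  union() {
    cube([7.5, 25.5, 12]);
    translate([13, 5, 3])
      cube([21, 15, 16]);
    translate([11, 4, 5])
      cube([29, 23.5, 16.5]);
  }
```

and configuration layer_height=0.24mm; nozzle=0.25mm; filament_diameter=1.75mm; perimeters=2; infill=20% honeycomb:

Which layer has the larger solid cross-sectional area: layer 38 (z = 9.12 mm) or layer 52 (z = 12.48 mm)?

Layer 38 (z = 9.12): the cube is present — its section is the full 7.5×25.5 rectangle (area 191.25 mm²); the 21×15 cube at (13, 5) contributes its full rectangle (area 315.00 mm²); the 29×23.5 cube at (11, 4) contributes its full rectangle (area 681.50 mm²); Taking the union: the regions partially overlap — summed areas 1187.75 mm² minus the doubly-counted overlap 315.00 mm² gives 872.75 mm² — area = 872.75 mm²; (whole slice rotated 5° about Z — lengths, areas and connectivity unchanged). So its area = 872.75 mm². Layer 52 (z = 12.48): the cube does not reach this height (z outside [0, 12]); the cube at (13, 5) is present — its section is the full 21×15 rectangle (area 315.00 mm²); the cube at (11, 4) is present — its section is the full 29×23.5 rectangle (area 681.50 mm²); Merging all regions: the 21×15 cube at (13, 5) lies entirely inside the 29×23.5 cube at (11, 4), so the union is just the 29×23.5 cube at (11, 4) — area = 681.50 mm²; (rotated 5° about Z; rotation is an isometry so areas/perimeters/island counts are preserved). So its area = 681.50 mm². Layer 38 is larger (872.75 vs 681.50 mm²).

layer 38 (z = 9.12 mm)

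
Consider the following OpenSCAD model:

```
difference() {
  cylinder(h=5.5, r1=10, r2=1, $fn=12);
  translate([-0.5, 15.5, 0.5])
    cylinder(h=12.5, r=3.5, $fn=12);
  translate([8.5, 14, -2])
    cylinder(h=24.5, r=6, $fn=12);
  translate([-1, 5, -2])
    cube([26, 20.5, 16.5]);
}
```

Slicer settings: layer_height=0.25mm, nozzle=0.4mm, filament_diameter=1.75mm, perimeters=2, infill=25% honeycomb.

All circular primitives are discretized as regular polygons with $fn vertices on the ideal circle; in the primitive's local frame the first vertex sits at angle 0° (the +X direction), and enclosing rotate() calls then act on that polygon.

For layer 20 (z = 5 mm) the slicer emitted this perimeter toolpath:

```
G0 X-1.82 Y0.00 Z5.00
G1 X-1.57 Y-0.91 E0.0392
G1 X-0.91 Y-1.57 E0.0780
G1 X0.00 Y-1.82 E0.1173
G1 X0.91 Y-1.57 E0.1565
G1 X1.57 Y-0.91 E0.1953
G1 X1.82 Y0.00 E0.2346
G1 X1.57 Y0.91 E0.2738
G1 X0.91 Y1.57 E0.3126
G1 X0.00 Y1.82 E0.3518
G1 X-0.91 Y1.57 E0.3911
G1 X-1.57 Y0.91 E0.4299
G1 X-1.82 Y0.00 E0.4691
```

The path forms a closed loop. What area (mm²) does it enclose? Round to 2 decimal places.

9.90 mm²

Apply the shoelace formula to the sequence of (X, Y) vertices; enclosed area = 9.90 mm².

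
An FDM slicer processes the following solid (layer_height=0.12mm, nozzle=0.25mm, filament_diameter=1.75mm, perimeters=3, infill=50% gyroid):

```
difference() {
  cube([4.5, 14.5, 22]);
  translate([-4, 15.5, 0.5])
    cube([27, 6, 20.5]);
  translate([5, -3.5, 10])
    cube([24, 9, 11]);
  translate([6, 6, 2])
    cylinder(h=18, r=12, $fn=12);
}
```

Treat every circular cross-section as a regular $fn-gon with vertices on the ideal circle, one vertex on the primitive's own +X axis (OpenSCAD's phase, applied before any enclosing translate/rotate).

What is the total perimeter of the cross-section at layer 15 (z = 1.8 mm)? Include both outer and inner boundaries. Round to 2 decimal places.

38.00 mm

At z = 1.8 mm: the cube is present — its section is the full 4.5×14.5 rectangle (perimeter 38.00 mm); the cube at (-4, 15.5) (footprint 27×6) is included at this height (perimeter 66.00 mm); the cube at (5, -3.5) is absent (z outside [10, 21]); the cylinder at (6, 6) is absent (z outside [2, 20]); After the difference (first − rest): starting from the 4.5×14.5 cube, the 27×6 cube at (-4, 15.5) misses the remaining region (no effect) — boundary = 38.00 mm. Overall, the cross-section is a single solid region. Total boundary length (outer) = 38.00 mm.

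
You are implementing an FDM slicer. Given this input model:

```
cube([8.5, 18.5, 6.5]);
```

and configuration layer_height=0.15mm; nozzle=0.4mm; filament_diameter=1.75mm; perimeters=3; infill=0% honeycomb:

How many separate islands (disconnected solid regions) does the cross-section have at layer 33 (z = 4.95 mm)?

At z = 4.95 mm: the cube is present — its section is the full 8.5×18.5 rectangle. Overall, the cross-section is a single solid region. Island count = 1.

1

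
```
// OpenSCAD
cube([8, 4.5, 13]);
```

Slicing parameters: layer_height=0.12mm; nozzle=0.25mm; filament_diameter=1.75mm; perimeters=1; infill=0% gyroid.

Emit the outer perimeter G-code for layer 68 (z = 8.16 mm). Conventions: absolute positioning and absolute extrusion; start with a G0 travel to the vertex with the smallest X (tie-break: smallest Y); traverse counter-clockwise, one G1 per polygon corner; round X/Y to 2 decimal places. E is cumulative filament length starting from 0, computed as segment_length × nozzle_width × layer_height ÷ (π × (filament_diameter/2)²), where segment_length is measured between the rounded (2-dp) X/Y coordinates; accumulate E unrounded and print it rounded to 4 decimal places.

At z = 8.16 mm: the cube is present — its section is the full 8×4.5 rectangle. The outline is a single polygon with 4 vertices. Extrusion per mm of travel: 0.25 × 0.12 / (π × 0.875²) = 0.012473. Accumulating E over each segment gives final E = 0.3118.

G0 X0.00 Y0.00 Z8.16
G1 X8.00 Y0.00 E0.0998
G1 X8.00 Y4.50 E0.1559
G1 X0.00 Y4.50 E0.2557
G1 X0.00 Y0.00 E0.3118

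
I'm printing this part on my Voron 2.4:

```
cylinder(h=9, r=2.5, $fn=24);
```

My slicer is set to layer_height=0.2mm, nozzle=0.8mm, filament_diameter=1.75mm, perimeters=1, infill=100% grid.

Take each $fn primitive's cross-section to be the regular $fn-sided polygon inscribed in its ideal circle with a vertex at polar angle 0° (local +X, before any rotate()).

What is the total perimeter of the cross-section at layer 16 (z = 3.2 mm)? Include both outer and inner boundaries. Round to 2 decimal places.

15.66 mm

At z = 3.2 mm: the r=2.5 cylinder contributes a regular 24-gon of circumradius 2.5 (perimeter = 2·24·2.500·sin(180°/24) = 15.66 mm). Overall, the cross-section is a single solid region. Total boundary length (outer) = 15.66 mm.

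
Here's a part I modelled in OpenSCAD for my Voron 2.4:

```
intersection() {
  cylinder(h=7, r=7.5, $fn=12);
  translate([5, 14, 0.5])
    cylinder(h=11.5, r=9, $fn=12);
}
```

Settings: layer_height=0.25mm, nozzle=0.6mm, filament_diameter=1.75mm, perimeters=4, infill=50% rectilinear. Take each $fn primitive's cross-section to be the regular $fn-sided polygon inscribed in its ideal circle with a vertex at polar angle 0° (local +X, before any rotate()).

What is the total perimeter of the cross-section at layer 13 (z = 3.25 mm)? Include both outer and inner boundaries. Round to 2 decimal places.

13.02 mm

At z = 3.25 mm: the r=7.5 cylinder contributes a regular 12-gon of circumradius 7.5 (perimeter = 2·12·7.500·sin(180°/12) = 46.59 mm); the r=9 cylinder at (5, 14) contributes a regular 12-gon of circumradius 9 (perimeter = 2·12·9.000·sin(180°/12) = 55.90 mm); Keeping only the common overlap: the r=9 cylinder at (5, 14) partially overlaps the r=7.5 cylinder; clipping to the common part keeps 5.41 mm² — boundary = 13.02 mm. Overall, the cross-section is a single solid region. Total boundary length (outer) = 13.02 mm.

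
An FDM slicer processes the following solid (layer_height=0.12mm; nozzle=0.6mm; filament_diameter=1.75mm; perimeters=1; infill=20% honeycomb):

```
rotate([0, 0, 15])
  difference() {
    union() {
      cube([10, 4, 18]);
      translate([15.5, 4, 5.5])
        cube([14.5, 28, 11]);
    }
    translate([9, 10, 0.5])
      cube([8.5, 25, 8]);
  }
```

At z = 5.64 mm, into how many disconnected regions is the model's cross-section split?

At z = 5.64 mm: the 10×4 cube contributes its full rectangle; the cube at (15.5, 4) (footprint 14.5×28) is included at this height; Taking the union: the 2 present regions are separate (no shared area or edge), so areas and boundary lengths simply add and each stays a separate island — 2 connected regions; the cube at (9, 10) (footprint 8.5×25) is included at this height; Subtracting the remaining from the first: starting from that combined region, the 8.5×25 cube at (9, 10) partially overlaps it — only the 44.00 mm² overlap (of its 212.50 mm²) is removed, clipping the outline — 2 connected regions; (rotated 15° about Z; rotation is an isometry so areas/perimeters/island counts are preserved). The result has 2 disconnected regions.

2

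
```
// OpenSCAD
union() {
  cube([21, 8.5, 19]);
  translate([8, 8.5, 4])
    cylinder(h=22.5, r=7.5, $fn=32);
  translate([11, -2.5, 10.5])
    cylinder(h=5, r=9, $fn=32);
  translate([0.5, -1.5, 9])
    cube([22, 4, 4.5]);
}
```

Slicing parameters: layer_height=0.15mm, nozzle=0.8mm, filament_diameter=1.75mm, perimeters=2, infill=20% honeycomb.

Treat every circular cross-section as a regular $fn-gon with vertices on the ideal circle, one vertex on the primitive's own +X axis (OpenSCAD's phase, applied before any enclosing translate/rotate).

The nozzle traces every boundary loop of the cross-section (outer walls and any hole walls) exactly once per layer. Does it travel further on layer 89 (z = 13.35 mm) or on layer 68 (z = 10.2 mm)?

Layer 89 (z = 13.35): the cube (footprint 21×8.5) is included at this height (perimeter 59.00 mm); the cylinder at (8, 8.5): section is a regular 32-gon, circumradius r=7.5 (perimeter = 2·32·7.500·sin(180°/32) = 47.05 mm); the cylinder at (11, -2.5): section is a regular 32-gon, circumradius r=9 (perimeter = 2·32·9.000·sin(180°/32) = 56.46 mm); the 22×4 cube at (0.5, -1.5) contributes its full rectangle (perimeter 52.00 mm); Merging all regions: the regions partially overlap (shared area 247.56 mm²), so the edge portions inside another operand are dropped and the merged outline is re-measured after clipping — boundary = 85.96 mm. So its perimeter = 85.96 mm. Layer 68 (z = 10.2): the 21×8.5 cube contributes its full rectangle (perimeter 59.00 mm); the r=7.5 cylinder at (8, 8.5) contributes a regular 32-gon of circumradius 7.5 (perimeter = 2·32·7.500·sin(180°/32) = 47.05 mm); the cylinder at (11, -2.5) does not reach this height (z outside [10.5, 15.5]); the cube at (0.5, -1.5) is present — its section is the full 22×4 rectangle (perimeter 52.00 mm); Merging all regions: the regions partially overlap (shared area 139.04 mm²), so the edge portions inside another operand are dropped and the merged outline is re-measured after clipping — boundary = 73.52 mm. So its perimeter = 73.52 mm. Layer 89 is larger (85.96 vs 73.52 mm).

layer 89 (z = 13.35 mm)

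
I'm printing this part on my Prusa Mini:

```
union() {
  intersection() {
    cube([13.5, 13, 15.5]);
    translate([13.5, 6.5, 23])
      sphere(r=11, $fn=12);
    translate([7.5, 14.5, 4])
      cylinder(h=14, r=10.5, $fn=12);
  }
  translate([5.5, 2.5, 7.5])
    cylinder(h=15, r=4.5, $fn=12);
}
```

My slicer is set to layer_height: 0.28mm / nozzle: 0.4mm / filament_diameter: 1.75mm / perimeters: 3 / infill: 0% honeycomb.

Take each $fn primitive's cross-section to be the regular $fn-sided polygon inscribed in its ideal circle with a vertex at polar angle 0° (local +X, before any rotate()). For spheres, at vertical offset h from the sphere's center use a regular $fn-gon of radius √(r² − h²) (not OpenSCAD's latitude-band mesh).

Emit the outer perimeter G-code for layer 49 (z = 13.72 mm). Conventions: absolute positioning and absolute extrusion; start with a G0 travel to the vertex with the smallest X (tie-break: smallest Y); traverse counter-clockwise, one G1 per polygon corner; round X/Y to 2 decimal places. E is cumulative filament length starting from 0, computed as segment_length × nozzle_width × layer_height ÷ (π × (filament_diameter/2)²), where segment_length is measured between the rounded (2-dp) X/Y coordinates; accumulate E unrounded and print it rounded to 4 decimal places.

G0 X1.00 Y2.50 Z13.72
G1 X1.60 Y0.25 E0.1084
G1 X3.25 Y-1.40 E0.2171
G1 X5.50 Y-2.00 E0.3255
G1 X7.75 Y-1.40 E0.4339
G1 X9.40 Y0.25 E0.5426
G1 X10.00 Y2.50 E0.6510
G1 X9.46 Y4.52 E0.7484
G1 X12.75 Y5.41 E0.9071
G1 X13.50 Y6.16 E0.9565
G1 X13.50 Y12.41 E1.2475
G1 X10.55 Y11.61 E1.3898
G1 X8.39 Y9.45 E1.5321
G1 X7.59 Y6.50 E1.6744
G1 X7.61 Y6.43 E1.6778
G1 X5.50 Y7.00 E1.7796
G1 X3.25 Y6.40 E1.8880
G1 X1.60 Y4.75 E1.9967
G1 X1.00 Y2.50 E2.1051

At z = 13.72 mm: the cube (footprint 13.5×13) is included at this height; the r=11 sphere at (13.5, 6.5) contributes a regular 12-gon of circumradius √(11²−9.28²) = 5.906; the r=10.5 cylinder at (7.5, 14.5) contributes a regular 12-gon of circumradius 10.5; Keeping only the common overlap: the r=11 sphere at (13.5, 6.5) partially overlaps the 13.5×13 cube; clipping to the common part keeps 52.32 mm²; the r=10.5 cylinder at (7.5, 14.5) partially overlaps the running intersection; clipping to the common part keeps 35.13 mm² — 1 connected region; the cylinder at (5.5, 2.5): section is a regular 12-gon, circumradius r=4.5; Merging all regions: the regions partially overlap (shared area 1.73 mm²), so overlapping operands fuse into one piece — 1 connected region. The outline is a single polygon with 18 vertices. Extrusion per mm of travel: 0.4 × 0.28 / (π × 0.875²) = 0.046564. Accumulating E over each segment gives final E = 2.1051.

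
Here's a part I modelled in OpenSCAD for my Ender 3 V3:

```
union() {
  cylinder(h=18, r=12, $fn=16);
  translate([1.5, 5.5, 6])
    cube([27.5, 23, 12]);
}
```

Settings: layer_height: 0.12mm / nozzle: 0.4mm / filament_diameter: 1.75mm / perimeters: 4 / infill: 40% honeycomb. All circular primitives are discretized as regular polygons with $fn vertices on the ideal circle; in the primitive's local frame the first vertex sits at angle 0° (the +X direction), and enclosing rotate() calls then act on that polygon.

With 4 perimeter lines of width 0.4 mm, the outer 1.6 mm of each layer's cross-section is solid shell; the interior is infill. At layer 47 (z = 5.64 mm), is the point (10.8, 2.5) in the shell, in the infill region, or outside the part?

shell

At z = 5.64 mm: the cylinder: section is a regular 16-gon, circumradius r=12; the cube at (1.5, 5.5) is not intersected at this z (z outside [6, 18]); Combining (union): only the r=12 cylinder is present, so the union is just that shape — 1 connected region. Overall, the cross-section is a single solid region. The nearest boundary edge runs (12.00, 0.00)→(11.09, 4.59); distance from the point to it = 0.69 mm. The point is inside the cross-section, 0.69 mm from the nearest boundary — within the 1.6 mm shell band (4 × 0.4).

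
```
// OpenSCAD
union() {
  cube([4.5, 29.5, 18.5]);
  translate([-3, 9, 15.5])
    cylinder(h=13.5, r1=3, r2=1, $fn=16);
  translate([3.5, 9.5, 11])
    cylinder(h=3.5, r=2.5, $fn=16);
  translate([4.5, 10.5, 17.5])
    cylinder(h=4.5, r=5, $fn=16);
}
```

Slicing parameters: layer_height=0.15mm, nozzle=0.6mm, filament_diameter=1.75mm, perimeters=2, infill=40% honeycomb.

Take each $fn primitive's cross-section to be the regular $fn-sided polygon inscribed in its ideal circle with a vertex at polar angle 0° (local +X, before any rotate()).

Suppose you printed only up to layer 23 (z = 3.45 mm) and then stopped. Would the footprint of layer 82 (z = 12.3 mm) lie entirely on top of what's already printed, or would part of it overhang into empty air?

part overhangs

Compare the two slices. At z = 3.45: the cube is present — its section is the full 4.5×29.5 rectangle (area 132.75 mm²); the cone at (-3, 9) is not intersected at this z (z outside [15.5, 29]); the cylinder at (3.5, 9.5) is absent (z outside [11, 14.5]); the cylinder at (4.5, 10.5) is not intersected at this z (z outside [17.5, 22]); Taking the union: only the 4.5×29.5 cube is present, so the union is just that shape — area = 132.75 mm². At z = 12.3: the 4.5×29.5 cube contributes its full rectangle (area 132.75 mm²); the cone at (-3, 9) does not reach this height (z outside [15.5, 29]); the r=2.5 cylinder at (3.5, 9.5) gives a regular 16-gon of circumradius 2.5 (constant along its height) (area = (16/2)·2.500²·sin(360°/16) = 19.13 mm²); the cylinder at (4.5, 10.5) is not intersected at this z (z outside [17.5, 22]); Merging all regions: the regions partially overlap — summed areas 151.88 mm² minus the doubly-counted overlap 14.37 mm² gives 137.52 mm² — area = 137.52 mm². Checking containment: at z = 12.3 the cross-section extends beyond the z = 3.45 cross-section by about 4.77 mm².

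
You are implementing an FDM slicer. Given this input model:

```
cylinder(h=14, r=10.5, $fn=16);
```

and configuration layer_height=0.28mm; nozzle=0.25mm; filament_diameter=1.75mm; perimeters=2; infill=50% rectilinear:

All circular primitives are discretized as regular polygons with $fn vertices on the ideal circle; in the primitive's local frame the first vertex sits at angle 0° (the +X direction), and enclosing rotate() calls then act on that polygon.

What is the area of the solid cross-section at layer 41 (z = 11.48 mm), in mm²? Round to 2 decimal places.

337.53 mm²

At z = 11.48 mm: the r=10.5 cylinder gives a regular 16-gon of circumradius 10.5 (constant along its height) (area = (16/2)·10.500²·sin(360°/16) = 337.53 mm²). Overall, the cross-section is a single solid region. Net area = 337.53 mm².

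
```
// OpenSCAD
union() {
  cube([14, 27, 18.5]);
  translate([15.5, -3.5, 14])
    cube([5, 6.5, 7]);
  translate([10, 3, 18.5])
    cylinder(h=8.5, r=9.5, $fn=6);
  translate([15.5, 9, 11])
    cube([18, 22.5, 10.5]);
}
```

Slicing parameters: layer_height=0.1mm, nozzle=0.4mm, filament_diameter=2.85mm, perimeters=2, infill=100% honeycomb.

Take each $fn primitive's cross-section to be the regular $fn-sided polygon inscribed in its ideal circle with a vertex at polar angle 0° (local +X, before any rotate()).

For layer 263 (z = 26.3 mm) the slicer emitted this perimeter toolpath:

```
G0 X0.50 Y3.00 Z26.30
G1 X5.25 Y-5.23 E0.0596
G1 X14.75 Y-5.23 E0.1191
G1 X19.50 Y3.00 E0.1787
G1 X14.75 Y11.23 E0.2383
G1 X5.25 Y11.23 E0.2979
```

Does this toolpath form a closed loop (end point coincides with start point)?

no

Start point (G0): (0.50, 3.00). End point (last G1): the path does not return to the start — open.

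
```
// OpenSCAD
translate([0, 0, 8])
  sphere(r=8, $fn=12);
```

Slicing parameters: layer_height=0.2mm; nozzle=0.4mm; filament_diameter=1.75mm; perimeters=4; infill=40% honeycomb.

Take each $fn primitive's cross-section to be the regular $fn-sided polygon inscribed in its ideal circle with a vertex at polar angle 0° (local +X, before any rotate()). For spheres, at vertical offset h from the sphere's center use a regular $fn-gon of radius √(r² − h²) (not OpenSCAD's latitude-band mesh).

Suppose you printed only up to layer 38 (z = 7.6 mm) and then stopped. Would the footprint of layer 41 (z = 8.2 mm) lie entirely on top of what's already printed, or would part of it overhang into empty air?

entirely on top

Compare the two slices. At z = 7.6: the r=8 sphere slices to a regular 12-gon of circumradius 7.990 (√(r²−h²) with h=0.4 from center) (area = (12/2)·7.990²·sin(360°/12) = 191.52 mm²). At z = 8.2: the sphere: section is a regular 12-gon, circumradius = √(r²−h²) = √(8²−0.2²) = 7.997 (area = (12/2)·7.997²·sin(360°/12) = 191.88 mm²). Checking containment: the cross-section at z = 8.2 is a subset of the cross-section at z = 7.6.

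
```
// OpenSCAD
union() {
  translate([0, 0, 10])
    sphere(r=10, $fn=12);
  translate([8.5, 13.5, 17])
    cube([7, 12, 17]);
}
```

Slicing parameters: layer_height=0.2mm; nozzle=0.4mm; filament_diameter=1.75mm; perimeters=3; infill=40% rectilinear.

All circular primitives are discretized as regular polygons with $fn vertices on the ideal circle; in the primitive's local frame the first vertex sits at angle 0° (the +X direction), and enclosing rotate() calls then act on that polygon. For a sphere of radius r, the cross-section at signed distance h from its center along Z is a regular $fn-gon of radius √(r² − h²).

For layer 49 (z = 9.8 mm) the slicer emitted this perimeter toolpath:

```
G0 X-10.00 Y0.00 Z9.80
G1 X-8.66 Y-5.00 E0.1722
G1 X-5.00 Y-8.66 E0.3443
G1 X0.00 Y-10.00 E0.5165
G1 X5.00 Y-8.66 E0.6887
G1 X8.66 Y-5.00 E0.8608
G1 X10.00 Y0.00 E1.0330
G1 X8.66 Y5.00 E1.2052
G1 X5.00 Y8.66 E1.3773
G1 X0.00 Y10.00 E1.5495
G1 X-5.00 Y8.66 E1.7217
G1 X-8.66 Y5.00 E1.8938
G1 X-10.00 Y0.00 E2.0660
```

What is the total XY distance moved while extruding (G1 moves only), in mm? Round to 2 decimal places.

Sum the Euclidean lengths of each G1 segment: total = 62.12 mm.

62.12 mm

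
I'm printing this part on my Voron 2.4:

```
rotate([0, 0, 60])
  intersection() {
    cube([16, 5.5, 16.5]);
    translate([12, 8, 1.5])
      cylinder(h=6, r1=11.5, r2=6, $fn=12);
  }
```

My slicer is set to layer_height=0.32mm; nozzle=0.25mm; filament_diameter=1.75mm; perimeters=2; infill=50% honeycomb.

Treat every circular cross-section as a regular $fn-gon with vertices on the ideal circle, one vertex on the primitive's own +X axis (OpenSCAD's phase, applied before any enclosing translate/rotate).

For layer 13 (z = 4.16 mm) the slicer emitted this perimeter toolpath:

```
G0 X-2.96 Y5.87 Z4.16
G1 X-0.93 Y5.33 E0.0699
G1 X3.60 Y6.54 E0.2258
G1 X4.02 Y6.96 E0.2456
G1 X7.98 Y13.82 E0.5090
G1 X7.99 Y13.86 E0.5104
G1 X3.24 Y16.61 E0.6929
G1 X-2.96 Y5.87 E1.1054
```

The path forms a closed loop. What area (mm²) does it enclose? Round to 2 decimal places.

Apply the shoelace formula to the sequence of (X, Y) vertices; enclosed area = 59.68 mm².

59.68 mm²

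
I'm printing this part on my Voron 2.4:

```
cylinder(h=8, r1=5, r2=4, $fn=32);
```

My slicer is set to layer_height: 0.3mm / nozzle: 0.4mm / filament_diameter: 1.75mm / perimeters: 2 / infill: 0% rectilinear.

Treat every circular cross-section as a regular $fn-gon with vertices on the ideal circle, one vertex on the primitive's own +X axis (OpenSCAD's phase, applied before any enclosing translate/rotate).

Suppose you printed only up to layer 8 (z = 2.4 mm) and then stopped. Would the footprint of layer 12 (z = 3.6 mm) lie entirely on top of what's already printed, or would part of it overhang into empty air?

entirely on top

Compare the two slices. At z = 2.4: the cone (r1=5→r2=4) has section circumradius 4.700 here — a regular 32-gon (area = (32/2)·4.700²·sin(360°/32) = 68.95 mm²). At z = 3.6: the cone: at t=0.450 of its height the radius interpolates to r₁+(r₂−r₁)t = 4.550, giving a regular 32-gon of that circumradius (area = (32/2)·4.550²·sin(360°/32) = 64.62 mm²). Checking containment: the cross-section at z = 3.6 is a subset of the cross-section at z = 2.4.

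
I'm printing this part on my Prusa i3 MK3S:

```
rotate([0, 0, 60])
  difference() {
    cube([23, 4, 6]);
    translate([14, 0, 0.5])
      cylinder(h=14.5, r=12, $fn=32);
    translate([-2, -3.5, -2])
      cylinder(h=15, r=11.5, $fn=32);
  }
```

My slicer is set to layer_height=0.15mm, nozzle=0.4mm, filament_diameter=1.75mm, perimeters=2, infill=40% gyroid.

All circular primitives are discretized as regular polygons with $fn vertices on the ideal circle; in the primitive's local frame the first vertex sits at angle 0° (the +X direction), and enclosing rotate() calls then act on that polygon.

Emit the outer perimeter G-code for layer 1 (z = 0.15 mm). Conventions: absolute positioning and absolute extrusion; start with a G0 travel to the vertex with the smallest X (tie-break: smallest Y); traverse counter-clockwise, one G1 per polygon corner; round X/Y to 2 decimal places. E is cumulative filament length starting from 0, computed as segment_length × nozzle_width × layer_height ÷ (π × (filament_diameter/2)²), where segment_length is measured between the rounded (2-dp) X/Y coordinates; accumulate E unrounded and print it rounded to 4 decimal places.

G0 X-0.14 Y7.76 Z0.15
G1 X1.28 Y7.99 E0.0359
G1 X3.53 Y7.92 E0.0920
G1 X4.45 Y7.71 E0.1156
G1 X11.50 Y19.92 E0.4673
G1 X8.04 Y21.92 E0.5670
G1 X-0.14 Y7.76 E0.9749

At z = 0.15 mm: the 23×4 cube contributes its full rectangle; the cylinder at (14, 0) does not reach this height (z outside [0.5, 15]); the r=11.5 cylinder at (-2, -3.5) gives a regular 32-gon of circumradius 11.5 (constant along its height); After the difference (first − rest): starting from the 23×4 cube, the r=11.5 cylinder at (-2, -3.5) partially overlaps it — only the 31.88 mm² overlap (of its 412.81 mm²) is removed, clipping the outline — 1 connected region; (whole slice rotated 60° about Z — lengths, areas and connectivity unchanged). The outline is a single polygon with 6 vertices. Extrusion per mm of travel: 0.4 × 0.15 / (π × 0.875²) = 0.024945. Accumulating E over each segment gives final E = 0.9749.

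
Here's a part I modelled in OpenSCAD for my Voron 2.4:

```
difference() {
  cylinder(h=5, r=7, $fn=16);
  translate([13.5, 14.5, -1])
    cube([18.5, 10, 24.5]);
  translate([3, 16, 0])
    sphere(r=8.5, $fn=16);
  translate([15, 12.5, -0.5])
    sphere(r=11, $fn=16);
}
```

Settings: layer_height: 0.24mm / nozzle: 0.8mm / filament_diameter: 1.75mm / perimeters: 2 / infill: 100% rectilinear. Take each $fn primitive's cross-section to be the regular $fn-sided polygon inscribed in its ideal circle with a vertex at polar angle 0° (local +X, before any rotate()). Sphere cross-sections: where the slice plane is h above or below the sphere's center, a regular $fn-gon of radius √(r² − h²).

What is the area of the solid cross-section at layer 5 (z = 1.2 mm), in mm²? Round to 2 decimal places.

150.01 mm²

At z = 1.2 mm: the r=7 cylinder contributes a regular 16-gon of circumradius 7 (area = (16/2)·7.000²·sin(360°/16) = 150.01 mm²); the 18.5×10 cube at (13.5, 14.5) contributes its full rectangle (area 185.00 mm²); the sphere at (3, 16): section is a regular 16-gon, circumradius = √(r²−h²) = √(8.5²−1.2²) = 8.415 (area = (16/2)·8.415²·sin(360°/16) = 216.78 mm²); the r=11 sphere at (15, 12.5) slices to a regular 16-gon of circumradius 10.868 (√(r²−h²) with h=1.7 from center) (area = (16/2)·10.868²·sin(360°/16) = 361.59 mm²); After the difference (first − rest): starting from the r=7 cylinder (150.01 mm²), the 18.5×10 cube at (13.5, 14.5) misses the remaining region (no effect); the r=8.5 sphere at (3, 16) misses the remaining region (no effect); the r=11 sphere at (15, 12.5) misses the remaining region (no effect) — area = 150.01 mm². Overall, the cross-section is a single solid region. Net area = 150.01 mm².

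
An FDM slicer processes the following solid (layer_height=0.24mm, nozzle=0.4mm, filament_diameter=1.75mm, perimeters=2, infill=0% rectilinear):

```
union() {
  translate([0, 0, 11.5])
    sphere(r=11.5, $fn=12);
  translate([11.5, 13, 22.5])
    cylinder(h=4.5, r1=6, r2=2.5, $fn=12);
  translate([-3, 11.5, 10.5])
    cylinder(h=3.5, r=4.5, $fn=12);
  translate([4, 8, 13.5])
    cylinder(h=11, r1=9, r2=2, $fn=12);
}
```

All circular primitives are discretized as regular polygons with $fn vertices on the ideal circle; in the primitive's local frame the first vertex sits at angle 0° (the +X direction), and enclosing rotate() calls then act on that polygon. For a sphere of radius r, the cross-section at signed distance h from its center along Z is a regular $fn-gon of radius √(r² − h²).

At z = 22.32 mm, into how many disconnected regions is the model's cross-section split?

2

At z = 22.32 mm: the r=11.5 sphere contributes a regular 12-gon of circumradius √(11.5²−10.82²) = 3.896; the cone at (11.5, 13) is absent (z outside [22.5, 27]); the cylinder at (-3, 11.5) is not intersected at this z (z outside [10.5, 14]); the cone at (4, 8): at t=0.802 of its height the radius interpolates to r₁+(r₂−r₁)t = 3.387, giving a regular 12-gon of that circumradius; Merging all regions: the 2 present regions are separate (no shared area or edge), so areas and boundary lengths simply add and each stays a separate island — 2 connected regions. The result has 2 disconnected regions.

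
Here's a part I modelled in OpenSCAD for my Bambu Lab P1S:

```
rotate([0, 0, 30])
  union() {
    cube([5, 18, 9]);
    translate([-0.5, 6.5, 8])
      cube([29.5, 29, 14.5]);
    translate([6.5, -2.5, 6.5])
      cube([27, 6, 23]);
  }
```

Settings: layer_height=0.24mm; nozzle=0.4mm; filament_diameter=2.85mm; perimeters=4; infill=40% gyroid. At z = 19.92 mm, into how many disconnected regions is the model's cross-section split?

2

At z = 19.92 mm: the cube is not intersected at this z (z outside [0, 9]); the 29.5×29 cube at (-0.5, 6.5) contributes its full rectangle; the cube at (6.5, -2.5) is present — its section is the full 27×6 rectangle; Taking the union: the 2 present regions are separate (no shared area or edge), so areas and boundary lengths simply add and each stays a separate island — 2 connected regions; (rotated 30° about Z; rotation is an isometry so areas/perimeters/island counts are preserved). The result has 2 disconnected regions.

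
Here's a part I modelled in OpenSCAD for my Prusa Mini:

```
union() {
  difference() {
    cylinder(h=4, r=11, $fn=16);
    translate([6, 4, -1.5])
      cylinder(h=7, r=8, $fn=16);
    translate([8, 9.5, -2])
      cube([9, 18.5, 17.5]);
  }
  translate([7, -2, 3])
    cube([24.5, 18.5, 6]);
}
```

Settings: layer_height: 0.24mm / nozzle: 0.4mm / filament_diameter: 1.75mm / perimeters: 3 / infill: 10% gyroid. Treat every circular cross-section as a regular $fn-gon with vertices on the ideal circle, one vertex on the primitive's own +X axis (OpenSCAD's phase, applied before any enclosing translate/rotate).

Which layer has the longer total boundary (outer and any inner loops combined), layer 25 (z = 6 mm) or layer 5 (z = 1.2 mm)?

Layer 25 (z = 6): the cylinder is absent (z outside [0, 4]); the cylinder at (6, 4) is absent (z outside [-1.5, 5.5]); the cube at (8, 9.5) (footprint 9×18.5) is included at this height (perimeter 55.00 mm); Taking the first minus the rest: the first operand is absent here, so nothing remains; the cube at (7, -2) is present — its section is the full 24.5×18.5 rectangle (perimeter 86.00 mm); Combining (union): only the 24.5×18.5 cube at (7, -2) is present, so the union is just that shape — boundary = 86.00 mm. So its perimeter = 86.00 mm. Layer 5 (z = 1.2): the r=11 cylinder contributes a regular 16-gon of circumradius 11 (perimeter = 2·16·11.000·sin(180°/16) = 68.67 mm); the r=8 cylinder at (6, 4) contributes a regular 16-gon of circumradius 8 (perimeter = 2·16·8.000·sin(180°/16) = 49.94 mm); the cube at (8, 9.5) is present — its section is the full 9×18.5 rectangle (perimeter 55.00 mm); Subtracting the remaining from the first: starting from the r=11 cylinder, the r=8 cylinder at (6, 4) partially overlaps it — only the 138.89 mm² overlap (of its 195.93 mm²) is removed, clipping the outline; the 9×18.5 cube at (8, 9.5) misses the remaining region (no effect) — boundary = 76.26 mm; the cube at (7, -2) does not reach this height (z outside [3, 9]); Combining (union): only the result so far is present, so the union is just that shape — boundary = 76.26 mm. So its perimeter = 76.26 mm. Layer 25 is larger (86.00 vs 76.26 mm).

layer 25 (z = 6 mm)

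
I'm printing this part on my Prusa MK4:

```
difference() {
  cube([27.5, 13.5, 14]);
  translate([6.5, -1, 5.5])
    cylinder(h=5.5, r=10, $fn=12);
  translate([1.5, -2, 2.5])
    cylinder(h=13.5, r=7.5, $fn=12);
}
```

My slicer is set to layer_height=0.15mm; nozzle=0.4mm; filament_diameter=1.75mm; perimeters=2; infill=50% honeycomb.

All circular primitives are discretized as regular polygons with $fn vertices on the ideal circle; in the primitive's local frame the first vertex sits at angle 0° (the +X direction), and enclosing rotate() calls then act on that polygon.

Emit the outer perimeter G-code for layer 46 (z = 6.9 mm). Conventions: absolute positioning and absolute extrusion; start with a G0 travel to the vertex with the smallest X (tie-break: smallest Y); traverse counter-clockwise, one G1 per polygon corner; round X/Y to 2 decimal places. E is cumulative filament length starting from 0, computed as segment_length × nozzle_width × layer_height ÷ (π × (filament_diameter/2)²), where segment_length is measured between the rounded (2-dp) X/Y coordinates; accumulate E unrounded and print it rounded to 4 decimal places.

At z = 6.9 mm: the cube is present — its section is the full 27.5×13.5 rectangle; the cylinder at (6.5, -1): section is a regular 12-gon, circumradius r=10; the r=7.5 cylinder at (1.5, -2) gives a regular 12-gon of circumradius 7.5 (constant along its height); Taking the first minus the rest: starting from the 27.5×13.5 cube, the r=10 cylinder at (6.5, -1) partially overlaps it — only the 117.15 mm² overlap (of its 300.00 mm²) is removed, clipping the outline; the r=7.5 cylinder at (1.5, -2) misses the remaining region (no effect) — 1 connected region. The outline is a single polygon with 9 vertices. Extrusion per mm of travel: 0.4 × 0.15 / (π × 0.875²) = 0.024945. Accumulating E over each segment gives final E = 2.0306.

G0 X0.00 Y6.16 Z6.90
G1 X1.50 Y7.66 E0.0529
G1 X6.50 Y9.00 E0.1820
G1 X11.50 Y7.66 E0.3112
G1 X15.16 Y4.00 E0.4403
G1 X16.23 Y0.00 E0.5436
G1 X27.50 Y0.00 E0.8247
G1 X27.50 Y13.50 E1.1615
G1 X0.00 Y13.50 E1.8475
G1 X0.00 Y6.16 E2.0306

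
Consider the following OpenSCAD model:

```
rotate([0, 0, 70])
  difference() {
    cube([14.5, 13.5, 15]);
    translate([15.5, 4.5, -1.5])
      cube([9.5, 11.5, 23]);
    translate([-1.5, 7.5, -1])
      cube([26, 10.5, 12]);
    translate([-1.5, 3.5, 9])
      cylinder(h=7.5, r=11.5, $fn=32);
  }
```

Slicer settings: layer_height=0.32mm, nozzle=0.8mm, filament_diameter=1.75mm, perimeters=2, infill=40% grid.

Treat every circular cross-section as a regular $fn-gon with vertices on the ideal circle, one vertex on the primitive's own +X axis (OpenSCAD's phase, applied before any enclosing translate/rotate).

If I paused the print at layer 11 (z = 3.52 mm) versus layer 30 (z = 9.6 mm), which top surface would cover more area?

Layer 11 (z = 3.52): the cube (footprint 14.5×13.5) is included at this height (area 195.75 mm²); the 9.5×11.5 cube at (15.5, 4.5) contributes its full rectangle (area 109.25 mm²); the cube at (-1.5, 7.5) is present — its section is the full 26×10.5 rectangle (area 273.00 mm²); the cylinder at (-1.5, 3.5) does not reach this height (z outside [9, 16.5]); After the difference (first − rest): starting from the 14.5×13.5 cube (195.75 mm²), the 9.5×11.5 cube at (15.5, 4.5) misses the remaining region (no effect); the 26×10.5 cube at (-1.5, 7.5) partially overlaps it — only the 87.00 mm² overlap (of its 273.00 mm²) is removed, clipping the outline — area = 108.75 mm²; (rotated 70° about Z; rotation is an isometry so areas/perimeters/island counts are preserved). So its area = 108.75 mm². Layer 30 (z = 9.6): the 14.5×13.5 cube contributes its full rectangle (area 195.75 mm²); the cube at (15.5, 4.5) is present — its section is the full 9.5×11.5 rectangle (area 109.25 mm²); the cube at (-1.5, 7.5) is present — its section is the full 26×10.5 rectangle (area 273.00 mm²); the cylinder at (-1.5, 3.5): section is a regular 32-gon, circumradius r=11.5 (area = (32/2)·11.500²·sin(360°/32) = 412.81 mm²); Subtracting the remaining from the first: starting from the 14.5×13.5 cube (195.75 mm²), the 9.5×11.5 cube at (15.5, 4.5) misses the remaining region (no effect); the 26×10.5 cube at (-1.5, 7.5) partially overlaps it — only the 87.00 mm² overlap (of its 273.00 mm²) is removed, clipping the outline; the r=11.5 cylinder at (-1.5, 3.5) partially overlaps it — only the 73.13 mm² overlap (of its 412.81 mm²) is removed, clipping the outline — area = 35.62 mm²; (rotated 70° about Z; rotation is an isometry so areas/perimeters/island counts are preserved). So its area = 35.62 mm². Layer 11 is larger (108.75 vs 35.62 mm²).

layer 11 (z = 3.52 mm)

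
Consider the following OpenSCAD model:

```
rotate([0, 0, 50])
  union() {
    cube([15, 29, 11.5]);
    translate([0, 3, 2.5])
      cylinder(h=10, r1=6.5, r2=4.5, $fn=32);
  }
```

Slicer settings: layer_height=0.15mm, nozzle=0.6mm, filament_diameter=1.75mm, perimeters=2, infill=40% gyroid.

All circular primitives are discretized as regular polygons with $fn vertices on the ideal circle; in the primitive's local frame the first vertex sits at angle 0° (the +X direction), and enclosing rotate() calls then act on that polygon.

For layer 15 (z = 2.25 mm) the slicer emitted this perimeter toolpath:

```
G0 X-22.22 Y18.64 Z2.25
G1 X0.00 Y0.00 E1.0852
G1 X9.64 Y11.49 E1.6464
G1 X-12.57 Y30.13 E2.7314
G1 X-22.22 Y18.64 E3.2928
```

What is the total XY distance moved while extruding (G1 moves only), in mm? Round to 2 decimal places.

88.00 mm

Sum the Euclidean lengths of each G1 segment: total = 88.00 mm.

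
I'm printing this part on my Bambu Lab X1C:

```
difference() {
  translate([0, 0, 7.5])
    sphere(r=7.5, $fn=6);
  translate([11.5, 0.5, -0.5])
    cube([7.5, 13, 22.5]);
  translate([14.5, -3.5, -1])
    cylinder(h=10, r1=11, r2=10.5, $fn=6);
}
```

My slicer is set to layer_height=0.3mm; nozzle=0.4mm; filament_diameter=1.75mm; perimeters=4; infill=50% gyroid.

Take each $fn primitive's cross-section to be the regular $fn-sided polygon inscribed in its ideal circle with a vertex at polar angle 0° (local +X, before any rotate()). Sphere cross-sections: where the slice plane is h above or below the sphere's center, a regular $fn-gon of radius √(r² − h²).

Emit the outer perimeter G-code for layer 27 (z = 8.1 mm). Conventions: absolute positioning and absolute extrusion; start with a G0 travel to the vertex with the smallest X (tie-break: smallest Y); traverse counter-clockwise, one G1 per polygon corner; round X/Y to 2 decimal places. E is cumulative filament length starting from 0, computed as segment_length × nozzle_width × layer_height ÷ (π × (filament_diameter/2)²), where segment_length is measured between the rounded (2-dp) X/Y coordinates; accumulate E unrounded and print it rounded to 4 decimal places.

G0 X-7.48 Y0.00 Z8.10
G1 X-3.74 Y-6.47 E0.3728
G1 X3.74 Y-6.47 E0.7460
G1 X4.71 Y-4.80 E0.8424
G1 X3.96 Y-3.50 E0.9172
G1 X6.73 Y1.30 E1.1937
G1 X3.74 Y6.47 E1.4917
G1 X-3.74 Y6.47 E1.8649
G1 X-7.48 Y0.00 E2.2377

At z = 8.1 mm: the r=7.5 sphere contributes a regular 6-gon of circumradius √(7.5²−0.6²) = 7.476; the 7.5×13 cube at (11.5, 0.5) contributes its full rectangle; the cone at (14.5, -3.5) (r1=11→r2=10.5) has section circumradius 10.545 here — a regular 6-gon; After the difference (first − rest): starting from the r=7.5 sphere, the 7.5×13 cube at (11.5, 0.5) misses the remaining region (no effect); the cone at (14.5, -3.5) partially overlaps it — only the 7.20 mm² overlap (of its 288.90 mm²) is removed, clipping the outline — 1 connected region. The outline is a single polygon with 8 vertices. Extrusion per mm of travel: 0.4 × 0.3 / (π × 0.875²) = 0.049890. Accumulating E over each segment gives final E = 2.2377.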